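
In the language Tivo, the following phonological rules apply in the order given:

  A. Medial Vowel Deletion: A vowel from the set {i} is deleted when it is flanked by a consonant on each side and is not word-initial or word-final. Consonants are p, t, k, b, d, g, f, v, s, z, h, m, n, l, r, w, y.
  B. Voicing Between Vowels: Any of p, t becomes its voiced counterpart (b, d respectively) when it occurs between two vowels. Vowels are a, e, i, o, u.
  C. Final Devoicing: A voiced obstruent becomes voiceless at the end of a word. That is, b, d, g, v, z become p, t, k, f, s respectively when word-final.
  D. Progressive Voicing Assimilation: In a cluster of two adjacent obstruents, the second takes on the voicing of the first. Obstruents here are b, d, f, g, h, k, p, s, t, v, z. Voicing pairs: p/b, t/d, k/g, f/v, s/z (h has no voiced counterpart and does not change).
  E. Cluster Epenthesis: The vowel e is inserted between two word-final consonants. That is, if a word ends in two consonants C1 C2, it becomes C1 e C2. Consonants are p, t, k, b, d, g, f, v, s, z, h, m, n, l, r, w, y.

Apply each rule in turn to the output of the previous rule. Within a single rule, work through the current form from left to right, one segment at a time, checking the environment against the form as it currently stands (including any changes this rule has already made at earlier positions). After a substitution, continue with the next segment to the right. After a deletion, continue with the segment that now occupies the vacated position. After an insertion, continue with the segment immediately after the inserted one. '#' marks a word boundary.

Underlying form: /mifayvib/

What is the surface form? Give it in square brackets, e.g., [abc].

A Medial Vowel Deletion: [mifayvib] → [mfayvb]
B Voicing Between Vowels: no change — [mfayvb]
C Final Devoicing: [mfayvb] → [mfayvp]
D Progressive Voicing Assimilation: [mfayvp] → [mfayvb]
E Cluster Epenthesis: [mfayvb] → [mfayveb]

[mfayveb]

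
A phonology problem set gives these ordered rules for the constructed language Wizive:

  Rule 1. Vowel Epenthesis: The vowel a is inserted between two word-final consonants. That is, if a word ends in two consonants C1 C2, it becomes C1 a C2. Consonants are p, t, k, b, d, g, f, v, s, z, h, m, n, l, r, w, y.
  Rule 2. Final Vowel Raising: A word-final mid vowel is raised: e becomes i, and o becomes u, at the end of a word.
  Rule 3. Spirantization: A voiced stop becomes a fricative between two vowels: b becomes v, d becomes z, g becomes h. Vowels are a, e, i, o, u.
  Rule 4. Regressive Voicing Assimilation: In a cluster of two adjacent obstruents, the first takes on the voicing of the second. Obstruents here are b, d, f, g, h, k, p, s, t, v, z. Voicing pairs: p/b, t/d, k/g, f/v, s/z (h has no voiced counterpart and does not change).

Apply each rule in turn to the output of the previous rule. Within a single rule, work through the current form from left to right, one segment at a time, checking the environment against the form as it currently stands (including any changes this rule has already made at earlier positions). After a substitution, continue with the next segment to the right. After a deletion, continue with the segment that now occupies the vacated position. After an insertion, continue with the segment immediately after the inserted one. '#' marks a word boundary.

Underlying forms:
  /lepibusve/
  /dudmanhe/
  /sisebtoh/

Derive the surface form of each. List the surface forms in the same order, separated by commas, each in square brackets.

[lepivuzvi], [dudmanhi], [siseptoh]

/lepibusve/:
  Rule 1 Vowel Epenthesis: no change — [lepibusve]
  Rule 2 Final Vowel Raising: [lepibusve] → [lepibusvi]
  Rule 3 Spirantization: [lepibusvi] → [lepivusvi]
  Rule 4 Regressive Voicing Assimilation: [lepivusvi] → [lepivuzvi]
/dudmanhe/:
  Rule 1 Vowel Epenthesis: no change — [dudmanhe]
  Rule 2 Final Vowel Raising: [dudmanhe] → [dudmanhi]
  Rule 3 Spirantization: no change — [dudmanhi]
  Rule 4 Regressive Voicing Assimilation: no change — [dudmanhi]
/sisebtoh/:
  Rule 1 Vowel Epenthesis: no change — [sisebtoh]
  Rule 2 Final Vowel Raising: no change — [sisebtoh]
  Rule 3 Spirantization: no change — [sisebtoh]
  Rule 4 Regressive Voicing Assimilation: [sisebtoh] → [siseptoh]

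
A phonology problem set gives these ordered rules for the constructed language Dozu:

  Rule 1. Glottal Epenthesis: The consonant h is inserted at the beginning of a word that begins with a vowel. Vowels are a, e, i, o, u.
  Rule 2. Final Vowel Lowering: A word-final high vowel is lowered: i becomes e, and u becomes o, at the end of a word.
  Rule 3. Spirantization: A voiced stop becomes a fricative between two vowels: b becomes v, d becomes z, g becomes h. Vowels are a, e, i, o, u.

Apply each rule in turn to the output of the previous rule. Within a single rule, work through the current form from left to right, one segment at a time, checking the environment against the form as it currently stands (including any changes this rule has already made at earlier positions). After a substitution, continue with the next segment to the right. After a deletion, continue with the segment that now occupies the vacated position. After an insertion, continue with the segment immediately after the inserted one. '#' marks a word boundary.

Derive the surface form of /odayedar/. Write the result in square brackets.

[hozayezar]

Rule 1 Glottal Epenthesis: [odayedar] → [hodayedar]
Rule 2 Final Vowel Lowering: no change — [hodayedar]
Rule 3 Spirantization: [hodayedar] → [hozayezar]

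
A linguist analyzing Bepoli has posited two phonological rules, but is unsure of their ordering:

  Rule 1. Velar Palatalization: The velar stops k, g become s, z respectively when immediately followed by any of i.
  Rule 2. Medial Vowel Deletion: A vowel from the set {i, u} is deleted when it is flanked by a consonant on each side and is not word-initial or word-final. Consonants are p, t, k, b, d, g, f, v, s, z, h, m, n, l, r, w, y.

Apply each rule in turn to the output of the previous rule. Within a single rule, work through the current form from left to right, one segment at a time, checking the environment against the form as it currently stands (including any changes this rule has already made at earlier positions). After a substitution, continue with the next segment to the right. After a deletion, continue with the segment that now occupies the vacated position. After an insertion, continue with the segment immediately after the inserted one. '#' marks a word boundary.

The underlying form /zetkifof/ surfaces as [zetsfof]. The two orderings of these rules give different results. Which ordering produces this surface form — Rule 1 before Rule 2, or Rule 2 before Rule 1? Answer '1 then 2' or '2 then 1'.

1 then 2

Order 1 then 2:
  1 Velar Palatalization: [zetkifof] → [zetsifof]
  2 Medial Vowel Deletion: [zetsifof] → [zetsfof]
  result: [zetsfof]
Order 2 then 1:
  2 Medial Vowel Deletion: [zetkifof] → [zetkfof]
  1 Velar Palatalization: no change — [zetkfof]
  result: [zetkfof]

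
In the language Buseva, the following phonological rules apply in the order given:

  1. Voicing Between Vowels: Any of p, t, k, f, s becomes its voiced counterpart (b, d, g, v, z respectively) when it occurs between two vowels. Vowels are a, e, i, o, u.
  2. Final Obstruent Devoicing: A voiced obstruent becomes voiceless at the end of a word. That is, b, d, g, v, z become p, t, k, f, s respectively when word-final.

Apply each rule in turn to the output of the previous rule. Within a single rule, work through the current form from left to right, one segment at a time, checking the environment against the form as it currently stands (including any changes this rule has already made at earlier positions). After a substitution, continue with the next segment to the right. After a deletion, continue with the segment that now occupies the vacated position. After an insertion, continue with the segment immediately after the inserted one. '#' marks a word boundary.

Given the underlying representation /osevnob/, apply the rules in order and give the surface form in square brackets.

[ozevnop]

1 Voicing Between Vowels: [osevnob] → [ozevnob]
2 Final Obstruent Devoicing: [ozevnob] → [ozevnop]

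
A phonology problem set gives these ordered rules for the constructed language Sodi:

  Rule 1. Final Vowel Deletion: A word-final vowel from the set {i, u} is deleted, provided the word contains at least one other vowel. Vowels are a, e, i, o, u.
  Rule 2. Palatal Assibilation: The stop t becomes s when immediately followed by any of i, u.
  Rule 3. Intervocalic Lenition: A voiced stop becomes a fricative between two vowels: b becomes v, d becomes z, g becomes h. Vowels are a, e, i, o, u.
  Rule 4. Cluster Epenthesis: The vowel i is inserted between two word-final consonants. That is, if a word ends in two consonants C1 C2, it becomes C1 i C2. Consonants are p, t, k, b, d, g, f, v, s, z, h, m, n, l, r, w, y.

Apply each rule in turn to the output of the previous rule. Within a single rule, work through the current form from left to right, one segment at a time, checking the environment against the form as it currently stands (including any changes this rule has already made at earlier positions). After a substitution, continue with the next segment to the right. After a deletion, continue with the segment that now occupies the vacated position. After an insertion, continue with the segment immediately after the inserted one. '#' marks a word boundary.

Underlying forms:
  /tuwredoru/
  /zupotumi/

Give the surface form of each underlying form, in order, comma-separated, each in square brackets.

/tuwredoru/:
  Rule 1 Final Vowel Deletion: [tuwredoru] → [tuwredor]
  Rule 2 Palatal Assibilation: [tuwredor] → [suwredor]
  Rule 3 Intervocalic Lenition: [suwredor] → [suwrezor]
  Rule 4 Cluster Epenthesis: no change — [suwrezor]
/zupotumi/:
  Rule 1 Final Vowel Deletion: [zupotumi] → [zupotum]
  Rule 2 Palatal Assibilation: [zupotum] → [zuposum]
  Rule 3 Intervocalic Lenition: no change — [zuposum]
  Rule 4 Cluster Epenthesis: no change — [zuposum]

[suwrezor], [zuposum]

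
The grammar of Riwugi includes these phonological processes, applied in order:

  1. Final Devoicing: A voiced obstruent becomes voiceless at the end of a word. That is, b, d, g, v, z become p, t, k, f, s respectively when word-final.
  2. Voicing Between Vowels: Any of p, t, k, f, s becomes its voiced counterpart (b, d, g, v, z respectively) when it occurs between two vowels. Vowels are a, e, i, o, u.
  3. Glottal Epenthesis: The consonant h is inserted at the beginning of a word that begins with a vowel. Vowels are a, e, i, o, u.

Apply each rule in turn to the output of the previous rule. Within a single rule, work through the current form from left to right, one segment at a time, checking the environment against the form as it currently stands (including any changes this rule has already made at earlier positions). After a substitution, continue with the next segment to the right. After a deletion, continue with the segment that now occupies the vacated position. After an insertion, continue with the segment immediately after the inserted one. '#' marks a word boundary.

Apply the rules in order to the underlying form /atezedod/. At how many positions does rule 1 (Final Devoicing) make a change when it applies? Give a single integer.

1 Final Devoicing: [atezedod] → [atezedot]
2 Voicing Between Vowels: [atezedot] → [adezedot]
3 Glottal Epenthesis: [adezedot] → [hadezedot]
Rule 1 changed 1 position(s).

1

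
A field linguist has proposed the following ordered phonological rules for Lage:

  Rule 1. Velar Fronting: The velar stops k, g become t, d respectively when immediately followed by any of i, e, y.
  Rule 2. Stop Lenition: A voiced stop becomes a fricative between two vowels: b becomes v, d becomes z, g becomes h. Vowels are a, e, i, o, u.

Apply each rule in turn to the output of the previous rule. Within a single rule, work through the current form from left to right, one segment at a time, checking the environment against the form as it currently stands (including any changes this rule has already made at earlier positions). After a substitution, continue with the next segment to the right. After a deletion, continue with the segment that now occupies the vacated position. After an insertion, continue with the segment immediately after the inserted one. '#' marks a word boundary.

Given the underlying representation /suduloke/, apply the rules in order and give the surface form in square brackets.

[suzulote]

Rule 1 Velar Fronting: [suduloke] → [sudulote]
Rule 2 Stop Lenition: [sudulote] → [suzulote]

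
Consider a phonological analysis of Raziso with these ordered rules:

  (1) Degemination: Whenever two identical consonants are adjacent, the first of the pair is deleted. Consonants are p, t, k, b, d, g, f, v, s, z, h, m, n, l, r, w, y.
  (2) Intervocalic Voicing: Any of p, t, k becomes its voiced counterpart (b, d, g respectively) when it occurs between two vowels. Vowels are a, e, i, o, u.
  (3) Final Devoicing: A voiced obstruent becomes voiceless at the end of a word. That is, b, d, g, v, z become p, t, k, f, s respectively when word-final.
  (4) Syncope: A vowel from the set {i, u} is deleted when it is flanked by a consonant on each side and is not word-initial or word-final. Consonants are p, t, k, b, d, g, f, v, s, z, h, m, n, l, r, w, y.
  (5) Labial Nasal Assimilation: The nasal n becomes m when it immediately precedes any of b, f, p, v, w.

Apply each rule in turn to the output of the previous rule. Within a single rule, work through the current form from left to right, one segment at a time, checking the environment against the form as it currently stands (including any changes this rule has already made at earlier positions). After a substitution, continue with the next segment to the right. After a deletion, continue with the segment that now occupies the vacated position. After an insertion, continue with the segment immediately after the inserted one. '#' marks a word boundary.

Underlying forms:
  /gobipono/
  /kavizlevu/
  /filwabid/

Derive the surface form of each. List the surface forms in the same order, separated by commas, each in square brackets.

[gobbono], [kavzlevu], [flwabt]

/gobipono/:
  (1) Degemination: no change — [gobipono]
  (2) Intervocalic Voicing: [gobipono] → [gobibono]
  (3) Final Devoicing: no change — [gobibono]
  (4) Syncope: [gobibono] → [gobbono]
  (5) Labial Nasal Assimilation: no change — [gobbono]
/kavizlevu/:
  (1) Degemination: no change — [kavizlevu]
  (2) Intervocalic Voicing: no change — [kavizlevu]
  (3) Final Devoicing: no change — [kavizlevu]
  (4) Syncope: [kavizlevu] → [kavzlevu]
  (5) Labial Nasal Assimilation: no change — [kavzlevu]
/filwabid/:
  (1) Degemination: no change — [filwabid]
  (2) Intervocalic Voicing: no change — [filwabid]
  (3) Final Devoicing: [filwabid] → [filwabit]
  (4) Syncope: [filwabit] → [flwabt]
  (5) Labial Nasal Assimilation: no change — [flwabt]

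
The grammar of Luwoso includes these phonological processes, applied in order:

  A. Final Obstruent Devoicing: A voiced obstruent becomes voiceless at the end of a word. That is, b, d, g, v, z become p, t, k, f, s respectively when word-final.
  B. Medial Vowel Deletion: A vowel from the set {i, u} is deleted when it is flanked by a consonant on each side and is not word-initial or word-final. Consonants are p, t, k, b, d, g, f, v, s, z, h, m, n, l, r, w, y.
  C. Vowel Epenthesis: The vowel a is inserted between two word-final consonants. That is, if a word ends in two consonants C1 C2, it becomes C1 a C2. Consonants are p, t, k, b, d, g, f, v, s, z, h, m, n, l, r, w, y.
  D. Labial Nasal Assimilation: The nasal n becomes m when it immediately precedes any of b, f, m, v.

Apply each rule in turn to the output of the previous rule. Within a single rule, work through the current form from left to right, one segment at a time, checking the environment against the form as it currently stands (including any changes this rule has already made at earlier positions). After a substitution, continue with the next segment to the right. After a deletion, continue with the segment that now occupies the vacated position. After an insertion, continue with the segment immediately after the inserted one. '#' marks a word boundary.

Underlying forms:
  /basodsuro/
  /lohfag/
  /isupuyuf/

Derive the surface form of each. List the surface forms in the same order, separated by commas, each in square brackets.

/basodsuro/:
  A Final Obstruent Devoicing: no change — [basodsuro]
  B Medial Vowel Deletion: [basodsuro] → [basodsro]
  C Vowel Epenthesis: no change — [basodsro]
  D Labial Nasal Assimilation: no change — [basodsro]
/lohfag/:
  A Final Obstruent Devoicing: [lohfag] → [lohfak]
  B Medial Vowel Deletion: no change — [lohfak]
  C Vowel Epenthesis: no change — [lohfak]
  D Labial Nasal Assimilation: no change — [lohfak]
/isupuyuf/:
  A Final Obstruent Devoicing: no change — [isupuyuf]
  B Medial Vowel Deletion: [isupuyuf] → [ispyf]
  C Vowel Epenthesis: [ispyf] → [ispyaf]
  D Labial Nasal Assimilation: no change — [ispyaf]

[basodsro], [lohfak], [ispyaf]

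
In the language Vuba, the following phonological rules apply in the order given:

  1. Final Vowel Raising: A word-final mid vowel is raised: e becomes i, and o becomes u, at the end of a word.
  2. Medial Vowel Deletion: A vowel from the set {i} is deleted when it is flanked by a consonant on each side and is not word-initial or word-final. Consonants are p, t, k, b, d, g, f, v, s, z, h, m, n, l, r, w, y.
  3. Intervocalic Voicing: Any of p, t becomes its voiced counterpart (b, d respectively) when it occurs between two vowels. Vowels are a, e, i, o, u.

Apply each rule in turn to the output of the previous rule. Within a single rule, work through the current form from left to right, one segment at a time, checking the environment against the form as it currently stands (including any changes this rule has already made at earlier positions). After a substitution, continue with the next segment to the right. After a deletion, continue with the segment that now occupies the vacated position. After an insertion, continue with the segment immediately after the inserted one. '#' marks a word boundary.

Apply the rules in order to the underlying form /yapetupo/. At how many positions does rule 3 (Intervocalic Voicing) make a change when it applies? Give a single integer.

1 Final Vowel Raising: [yapetupo] → [yapetupu]
2 Medial Vowel Deletion: no change — [yapetupu]
3 Intervocalic Voicing: [yapetupu] → [yabedubu]
Rule 3 changed 3 position(s).

3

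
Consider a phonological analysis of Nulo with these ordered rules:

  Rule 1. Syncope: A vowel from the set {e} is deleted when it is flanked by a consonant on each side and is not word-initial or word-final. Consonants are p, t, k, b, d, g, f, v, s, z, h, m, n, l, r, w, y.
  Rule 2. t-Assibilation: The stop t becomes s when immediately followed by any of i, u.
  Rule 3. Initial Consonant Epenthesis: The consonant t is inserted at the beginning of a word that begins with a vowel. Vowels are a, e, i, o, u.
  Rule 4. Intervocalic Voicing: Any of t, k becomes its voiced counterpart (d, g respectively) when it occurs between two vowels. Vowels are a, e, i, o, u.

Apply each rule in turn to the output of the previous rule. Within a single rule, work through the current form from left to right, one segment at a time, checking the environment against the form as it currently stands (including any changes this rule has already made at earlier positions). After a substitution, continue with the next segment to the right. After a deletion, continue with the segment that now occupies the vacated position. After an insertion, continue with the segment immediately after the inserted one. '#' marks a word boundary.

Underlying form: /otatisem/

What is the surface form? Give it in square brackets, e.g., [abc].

Rule 1 Syncope: [otatisem] → [otatism]
Rule 2 t-Assibilation: [otatism] → [otasism]
Rule 3 Initial Consonant Epenthesis: [otasism] → [totasism]
Rule 4 Intervocalic Voicing: [totasism] → [todasism]

[todasism]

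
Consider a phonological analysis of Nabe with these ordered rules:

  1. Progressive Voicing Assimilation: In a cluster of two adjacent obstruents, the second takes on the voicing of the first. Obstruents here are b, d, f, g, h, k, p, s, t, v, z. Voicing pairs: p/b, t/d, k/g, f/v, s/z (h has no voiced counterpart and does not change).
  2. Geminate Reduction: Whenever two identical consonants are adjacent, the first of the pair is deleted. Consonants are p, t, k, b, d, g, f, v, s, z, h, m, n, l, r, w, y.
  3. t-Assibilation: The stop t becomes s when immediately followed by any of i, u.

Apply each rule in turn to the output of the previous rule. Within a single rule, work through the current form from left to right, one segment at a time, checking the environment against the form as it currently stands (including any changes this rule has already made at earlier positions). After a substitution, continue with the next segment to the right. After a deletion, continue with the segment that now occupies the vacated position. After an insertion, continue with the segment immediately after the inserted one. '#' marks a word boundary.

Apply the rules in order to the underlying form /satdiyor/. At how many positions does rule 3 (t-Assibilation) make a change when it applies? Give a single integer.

1 Progressive Voicing Assimilation: [satdiyor] → [sattiyor]
2 Geminate Reduction: [sattiyor] → [satiyor]
3 t-Assibilation: [satiyor] → [sasiyor]
Rule 3 changed 1 position(s).

1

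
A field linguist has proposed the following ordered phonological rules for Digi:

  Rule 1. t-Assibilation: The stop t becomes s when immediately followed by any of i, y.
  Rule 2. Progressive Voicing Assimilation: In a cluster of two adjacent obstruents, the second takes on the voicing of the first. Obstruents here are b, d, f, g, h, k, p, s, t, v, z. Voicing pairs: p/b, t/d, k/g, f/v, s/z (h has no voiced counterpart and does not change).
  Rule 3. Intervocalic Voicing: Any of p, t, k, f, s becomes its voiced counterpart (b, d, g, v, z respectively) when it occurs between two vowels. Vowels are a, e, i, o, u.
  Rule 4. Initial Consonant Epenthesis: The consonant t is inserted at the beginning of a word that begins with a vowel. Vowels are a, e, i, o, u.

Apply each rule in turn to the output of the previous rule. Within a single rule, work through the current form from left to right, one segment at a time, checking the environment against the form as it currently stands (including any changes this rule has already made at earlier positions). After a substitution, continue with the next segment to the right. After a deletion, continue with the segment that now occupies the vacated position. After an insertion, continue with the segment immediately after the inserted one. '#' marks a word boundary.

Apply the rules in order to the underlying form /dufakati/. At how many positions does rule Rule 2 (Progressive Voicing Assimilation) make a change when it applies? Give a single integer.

0

Rule 1 t-Assibilation: [dufakati] → [dufakasi]
Rule 2 Progressive Voicing Assimilation: no change — [dufakasi]
Rule 3 Intervocalic Voicing: [dufakasi] → [duvagazi]
Rule 4 Initial Consonant Epenthesis: no change — [duvagazi]
Rule Rule 2 changed 0 position(s).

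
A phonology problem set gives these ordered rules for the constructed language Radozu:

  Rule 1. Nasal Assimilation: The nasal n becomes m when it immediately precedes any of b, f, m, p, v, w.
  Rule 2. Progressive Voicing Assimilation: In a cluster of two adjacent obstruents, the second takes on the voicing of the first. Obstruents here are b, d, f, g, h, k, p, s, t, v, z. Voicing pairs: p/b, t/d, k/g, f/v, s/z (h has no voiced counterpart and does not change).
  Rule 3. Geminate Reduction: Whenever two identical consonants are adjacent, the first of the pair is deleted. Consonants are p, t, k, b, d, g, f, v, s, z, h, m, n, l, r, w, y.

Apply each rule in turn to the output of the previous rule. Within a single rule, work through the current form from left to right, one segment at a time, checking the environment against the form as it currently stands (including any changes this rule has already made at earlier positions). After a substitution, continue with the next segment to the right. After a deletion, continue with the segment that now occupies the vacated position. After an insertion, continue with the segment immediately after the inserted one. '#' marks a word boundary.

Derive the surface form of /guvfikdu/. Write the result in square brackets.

[guviktu]

Rule 1 Nasal Assimilation: no change — [guvfikdu]
Rule 2 Progressive Voicing Assimilation: [guvfikdu] → [guvviktu]
Rule 3 Geminate Reduction: [guvviktu] → [guviktu]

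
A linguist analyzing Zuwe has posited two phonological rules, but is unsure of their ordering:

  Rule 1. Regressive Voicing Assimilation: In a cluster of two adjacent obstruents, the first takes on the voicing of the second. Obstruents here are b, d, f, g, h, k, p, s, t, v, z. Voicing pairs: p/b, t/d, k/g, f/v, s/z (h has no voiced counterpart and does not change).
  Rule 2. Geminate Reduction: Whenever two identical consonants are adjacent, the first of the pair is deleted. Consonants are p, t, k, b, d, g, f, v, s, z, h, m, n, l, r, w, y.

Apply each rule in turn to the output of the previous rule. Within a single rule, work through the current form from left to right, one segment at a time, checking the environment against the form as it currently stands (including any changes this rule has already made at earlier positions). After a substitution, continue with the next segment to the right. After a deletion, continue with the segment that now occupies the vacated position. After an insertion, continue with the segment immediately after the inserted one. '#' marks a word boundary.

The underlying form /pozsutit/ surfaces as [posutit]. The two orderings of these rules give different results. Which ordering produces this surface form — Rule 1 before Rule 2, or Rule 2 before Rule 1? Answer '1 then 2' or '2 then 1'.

1 then 2

Order 1 then 2:
  1 Regressive Voicing Assimilation: [pozsutit] → [possutit]
  2 Geminate Reduction: [possutit] → [posutit]
  result: [posutit]
Order 2 then 1:
  2 Geminate Reduction: no change — [pozsutit]
  1 Regressive Voicing Assimilation: [pozsutit] → [possutit]
  result: [possutit]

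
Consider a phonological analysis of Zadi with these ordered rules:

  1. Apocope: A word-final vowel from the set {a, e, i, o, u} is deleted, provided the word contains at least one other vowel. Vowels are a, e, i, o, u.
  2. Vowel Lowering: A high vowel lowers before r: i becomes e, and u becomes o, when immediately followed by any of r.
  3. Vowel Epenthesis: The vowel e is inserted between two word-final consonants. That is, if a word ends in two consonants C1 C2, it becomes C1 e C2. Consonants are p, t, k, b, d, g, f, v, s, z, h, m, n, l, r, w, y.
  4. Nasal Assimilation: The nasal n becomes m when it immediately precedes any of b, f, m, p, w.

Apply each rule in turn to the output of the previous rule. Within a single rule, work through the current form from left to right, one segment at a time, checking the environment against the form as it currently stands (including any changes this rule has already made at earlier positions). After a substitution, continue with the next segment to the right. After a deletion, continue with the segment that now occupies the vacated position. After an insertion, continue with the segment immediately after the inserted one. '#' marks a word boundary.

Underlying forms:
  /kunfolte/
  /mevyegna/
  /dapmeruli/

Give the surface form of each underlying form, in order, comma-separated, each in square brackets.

[kumfolet], [mevyegen], [dapmerul]

/kunfolte/:
  1 Apocope: [kunfolte] → [kunfolt]
  2 Vowel Lowering: no change — [kunfolt]
  3 Vowel Epenthesis: [kunfolt] → [kunfolet]
  4 Nasal Assimilation: [kunfolet] → [kumfolet]
/mevyegna/:
  1 Apocope: [mevyegna] → [mevyegn]
  2 Vowel Lowering: no change — [mevyegn]
  3 Vowel Epenthesis: [mevyegn] → [mevyegen]
  4 Nasal Assimilation: no change — [mevyegen]
/dapmeruli/:
  1 Apocope: [dapmeruli] → [dapmerul]
  2 Vowel Lowering: no change — [dapmerul]
  3 Vowel Epenthesis: no change — [dapmerul]
  4 Nasal Assimilation: no change — [dapmerul]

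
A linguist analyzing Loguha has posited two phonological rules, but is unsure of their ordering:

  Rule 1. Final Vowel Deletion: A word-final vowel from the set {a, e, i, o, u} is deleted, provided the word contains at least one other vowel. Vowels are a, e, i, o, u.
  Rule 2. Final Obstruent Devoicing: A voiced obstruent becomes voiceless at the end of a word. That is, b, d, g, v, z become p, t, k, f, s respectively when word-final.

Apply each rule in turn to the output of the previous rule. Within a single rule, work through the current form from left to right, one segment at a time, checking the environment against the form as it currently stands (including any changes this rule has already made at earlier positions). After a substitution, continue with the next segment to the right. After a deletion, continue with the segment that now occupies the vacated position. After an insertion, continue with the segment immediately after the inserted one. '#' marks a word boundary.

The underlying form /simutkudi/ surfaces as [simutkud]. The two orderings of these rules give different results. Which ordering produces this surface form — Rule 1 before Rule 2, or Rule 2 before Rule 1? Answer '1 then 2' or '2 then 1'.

2 then 1

Order 1 then 2:
  1 Final Vowel Deletion: [simutkudi] → [simutkud]
  2 Final Obstruent Devoicing: [simutkud] → [simutkut]
  result: [simutkut]
Order 2 then 1:
  2 Final Obstruent Devoicing: no change — [simutkudi]
  1 Final Vowel Deletion: [simutkudi] → [simutkud]
  result: [simutkud]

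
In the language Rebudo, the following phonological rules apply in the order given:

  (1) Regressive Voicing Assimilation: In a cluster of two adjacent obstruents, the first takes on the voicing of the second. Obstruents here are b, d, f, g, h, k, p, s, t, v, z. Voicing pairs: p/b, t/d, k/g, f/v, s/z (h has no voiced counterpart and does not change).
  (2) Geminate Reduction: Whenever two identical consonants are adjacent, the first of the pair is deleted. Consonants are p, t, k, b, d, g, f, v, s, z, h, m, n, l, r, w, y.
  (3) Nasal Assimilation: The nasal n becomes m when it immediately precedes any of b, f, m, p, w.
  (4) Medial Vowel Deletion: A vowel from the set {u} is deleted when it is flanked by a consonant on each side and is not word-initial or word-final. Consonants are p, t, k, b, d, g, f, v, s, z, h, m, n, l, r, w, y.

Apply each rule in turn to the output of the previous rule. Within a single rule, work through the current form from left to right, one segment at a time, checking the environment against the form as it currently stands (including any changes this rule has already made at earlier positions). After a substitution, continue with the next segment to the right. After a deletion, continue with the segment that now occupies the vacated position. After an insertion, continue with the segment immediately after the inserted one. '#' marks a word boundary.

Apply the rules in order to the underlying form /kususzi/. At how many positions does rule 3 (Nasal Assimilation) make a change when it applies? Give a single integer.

(1) Regressive Voicing Assimilation: [kususzi] → [kusuzzi]
(2) Geminate Reduction: [kusuzzi] → [kusuzi]
(3) Nasal Assimilation: no change — [kusuzi]
(4) Medial Vowel Deletion: [kusuzi] → [kszi]
Rule 3 changed 0 position(s).

0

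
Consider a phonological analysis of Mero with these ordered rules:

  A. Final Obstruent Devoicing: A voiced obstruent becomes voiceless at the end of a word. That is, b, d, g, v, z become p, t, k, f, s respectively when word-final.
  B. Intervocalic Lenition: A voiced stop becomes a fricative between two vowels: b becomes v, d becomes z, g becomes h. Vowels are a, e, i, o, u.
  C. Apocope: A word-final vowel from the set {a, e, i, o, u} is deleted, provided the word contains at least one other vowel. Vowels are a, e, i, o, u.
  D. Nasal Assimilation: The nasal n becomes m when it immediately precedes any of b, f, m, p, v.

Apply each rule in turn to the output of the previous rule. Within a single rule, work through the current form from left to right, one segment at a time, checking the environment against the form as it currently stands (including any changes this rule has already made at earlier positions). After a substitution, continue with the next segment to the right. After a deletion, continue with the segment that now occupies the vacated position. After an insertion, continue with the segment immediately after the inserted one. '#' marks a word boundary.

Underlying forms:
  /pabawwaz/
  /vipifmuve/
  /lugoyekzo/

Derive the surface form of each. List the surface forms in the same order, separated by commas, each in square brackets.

/pabawwaz/:
  A Final Obstruent Devoicing: [pabawwaz] → [pabawwas]
  B Intervocalic Lenition: [pabawwas] → [pavawwas]
  C Apocope: no change — [pavawwas]
  D Nasal Assimilation: no change — [pavawwas]
/vipifmuve/:
  A Final Obstruent Devoicing: no change — [vipifmuve]
  B Intervocalic Lenition: no change — [vipifmuve]
  C Apocope: [vipifmuve] → [vipifmuv]
  D Nasal Assimilation: no change — [vipifmuv]
/lugoyekzo/:
  A Final Obstruent Devoicing: no change — [lugoyekzo]
  B Intervocalic Lenition: [lugoyekzo] → [luhoyekzo]
  C Apocope: [luhoyekzo] → [luhoyekz]
  D Nasal Assimilation: no change — [luhoyekz]

[pavawwas], [vipifmuv], [luhoyekz]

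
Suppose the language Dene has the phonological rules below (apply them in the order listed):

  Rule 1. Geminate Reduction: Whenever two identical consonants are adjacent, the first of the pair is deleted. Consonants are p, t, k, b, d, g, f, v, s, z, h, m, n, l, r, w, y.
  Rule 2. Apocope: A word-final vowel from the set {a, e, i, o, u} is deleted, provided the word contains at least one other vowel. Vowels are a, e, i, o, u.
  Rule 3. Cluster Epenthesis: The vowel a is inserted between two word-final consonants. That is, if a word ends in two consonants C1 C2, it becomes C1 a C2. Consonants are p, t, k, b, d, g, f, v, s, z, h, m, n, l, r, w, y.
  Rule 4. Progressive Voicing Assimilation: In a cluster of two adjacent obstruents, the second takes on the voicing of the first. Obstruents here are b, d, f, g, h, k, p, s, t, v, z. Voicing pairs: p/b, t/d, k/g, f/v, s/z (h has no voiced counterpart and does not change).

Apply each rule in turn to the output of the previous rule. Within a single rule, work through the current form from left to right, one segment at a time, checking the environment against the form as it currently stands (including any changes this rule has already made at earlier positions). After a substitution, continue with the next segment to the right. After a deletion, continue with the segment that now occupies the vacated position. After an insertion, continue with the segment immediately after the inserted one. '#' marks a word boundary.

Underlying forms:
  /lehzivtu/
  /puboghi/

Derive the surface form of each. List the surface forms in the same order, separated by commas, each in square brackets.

/lehzivtu/:
  Rule 1 Geminate Reduction: no change — [lehzivtu]
  Rule 2 Apocope: [lehzivtu] → [lehzivt]
  Rule 3 Cluster Epenthesis: [lehzivt] → [lehzivat]
  Rule 4 Progressive Voicing Assimilation: [lehzivat] → [lehsivat]
/puboghi/:
  Rule 1 Geminate Reduction: no change — [puboghi]
  Rule 2 Apocope: [puboghi] → [pubogh]
  Rule 3 Cluster Epenthesis: [pubogh] → [pubogah]
  Rule 4 Progressive Voicing Assimilation: no change — [pubogah]

[lehsivat], [pubogah]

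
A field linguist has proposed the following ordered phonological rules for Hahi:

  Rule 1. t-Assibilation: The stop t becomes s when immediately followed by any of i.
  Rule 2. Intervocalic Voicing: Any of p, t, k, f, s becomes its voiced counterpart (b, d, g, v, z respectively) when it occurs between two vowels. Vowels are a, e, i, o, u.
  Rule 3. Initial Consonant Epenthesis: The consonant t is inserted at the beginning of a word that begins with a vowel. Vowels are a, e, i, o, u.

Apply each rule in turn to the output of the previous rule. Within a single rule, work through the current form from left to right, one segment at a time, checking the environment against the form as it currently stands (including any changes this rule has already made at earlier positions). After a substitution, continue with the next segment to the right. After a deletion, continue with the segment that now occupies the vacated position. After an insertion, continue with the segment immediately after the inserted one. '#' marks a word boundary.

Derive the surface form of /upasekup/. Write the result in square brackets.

[tubazegup]

Rule 1 t-Assibilation: no change — [upasekup]
Rule 2 Intervocalic Voicing: [upasekup] → [ubazegup]
Rule 3 Initial Consonant Epenthesis: [ubazegup] → [tubazegup]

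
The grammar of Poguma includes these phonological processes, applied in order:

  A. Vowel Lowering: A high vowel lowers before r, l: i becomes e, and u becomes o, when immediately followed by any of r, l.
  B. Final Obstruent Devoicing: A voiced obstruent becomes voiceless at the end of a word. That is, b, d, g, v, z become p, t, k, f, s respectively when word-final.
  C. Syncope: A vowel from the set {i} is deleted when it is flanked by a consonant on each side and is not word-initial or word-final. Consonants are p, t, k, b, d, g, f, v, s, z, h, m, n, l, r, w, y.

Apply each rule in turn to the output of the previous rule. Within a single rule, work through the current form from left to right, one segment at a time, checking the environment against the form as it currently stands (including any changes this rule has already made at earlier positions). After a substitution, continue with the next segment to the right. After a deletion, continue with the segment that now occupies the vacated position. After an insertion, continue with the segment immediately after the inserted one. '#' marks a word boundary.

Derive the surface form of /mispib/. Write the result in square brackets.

[mspp]

A Vowel Lowering: no change — [mispib]
B Final Obstruent Devoicing: [mispib] → [mispip]
C Syncope: [mispip] → [mspp]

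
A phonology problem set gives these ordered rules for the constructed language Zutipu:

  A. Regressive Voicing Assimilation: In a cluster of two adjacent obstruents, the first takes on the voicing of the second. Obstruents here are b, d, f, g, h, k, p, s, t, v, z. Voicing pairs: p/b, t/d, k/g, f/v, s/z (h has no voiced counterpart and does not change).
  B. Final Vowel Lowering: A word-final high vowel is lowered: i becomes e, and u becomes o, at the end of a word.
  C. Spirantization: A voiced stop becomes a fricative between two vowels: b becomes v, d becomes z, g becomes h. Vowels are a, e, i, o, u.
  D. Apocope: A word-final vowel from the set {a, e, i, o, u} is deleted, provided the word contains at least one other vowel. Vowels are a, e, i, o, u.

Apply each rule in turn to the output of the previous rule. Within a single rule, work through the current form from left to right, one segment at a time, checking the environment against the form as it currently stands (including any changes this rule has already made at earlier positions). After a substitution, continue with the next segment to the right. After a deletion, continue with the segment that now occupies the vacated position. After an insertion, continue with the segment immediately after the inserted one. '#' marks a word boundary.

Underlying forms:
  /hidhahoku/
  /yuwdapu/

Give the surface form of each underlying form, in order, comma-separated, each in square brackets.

[hithahok], [yuwdap]

/hidhahoku/:
  A Regressive Voicing Assimilation: [hidhahoku] → [hithahoku]
  B Final Vowel Lowering: [hithahoku] → [hithahoko]
  C Spirantization: no change — [hithahoko]
  D Apocope: [hithahoko] → [hithahok]
/yuwdapu/:
  A Regressive Voicing Assimilation: no change — [yuwdapu]
  B Final Vowel Lowering: [yuwdapu] → [yuwdapo]
  C Spirantization: no change — [yuwdapo]
  D Apocope: [yuwdapo] → [yuwdap]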